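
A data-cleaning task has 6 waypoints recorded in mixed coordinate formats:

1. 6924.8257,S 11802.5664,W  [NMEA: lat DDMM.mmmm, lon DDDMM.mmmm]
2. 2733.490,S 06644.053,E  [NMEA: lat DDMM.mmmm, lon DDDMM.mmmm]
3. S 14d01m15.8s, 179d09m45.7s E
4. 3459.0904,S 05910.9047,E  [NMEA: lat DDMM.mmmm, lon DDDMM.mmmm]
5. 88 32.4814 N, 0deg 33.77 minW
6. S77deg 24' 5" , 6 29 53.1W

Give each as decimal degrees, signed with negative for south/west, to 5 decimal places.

1. -69.41376, -118.04277
2. -27.55817, 66.73422
3. -14.02106, 179.16269
4. -34.98484, 59.18175
5. 88.54136, -0.56283
6. -77.40139, -6.49808

Point 1:
  Latitude: split at 2 digits → 69° and 24.8257′; 69 + 24.8257/60 = 69.413762
  S ⇒ negate
  Lon: degrees = first 3 digits = 118, minutes = 2.5664; 118 + 2.5664/60 = 118.042773
  W → negative
Point 2:
  Lat: degrees = first 2 digits = 27, minutes = 33.49; 27 + 33.49/60 = 27.558167
  hemisphere S, so the sign is −
  Longitude: split at 3 digits → 066° and 44.053′; 66 + 44.053/60 = 66.734217
  E ⇒ keep positive
Point 3:
  Lat: 14° + 1/60 + 15.8/3600 = 14 + 0.016667 + 0.004389 = 14.021056
  hemisphere S, so the sign is −
  λ: 179 + 9/60 + 45.7/3600 = 179.162694
  E ⇒ keep positive
Point 4:
  Latitude: split at 2 digits → 34° and 59.0904′; 34 + 59.0904/60 = 34.984840
  hemisphere S, so the sign is −
  λ: degrees = first 3 digits = 59, minutes = 10.9047; 59 + 10.9047/60 = 59.181745
  E ⇒ keep positive
Point 5:
  φ: 88 + 32.4814/60 = 88.541357
  N → positive
  Lon: 0 + 33.77/60 = 0.562833
  W → negative
Point 6:
  φ: 77 + 24/60 + 5/3600 = 77.401389
  S ⇒ negate
  λ: 29′ + 53.1″ = 29.88500′; 6 + 29.88500/60 = 6.498083
  W → negative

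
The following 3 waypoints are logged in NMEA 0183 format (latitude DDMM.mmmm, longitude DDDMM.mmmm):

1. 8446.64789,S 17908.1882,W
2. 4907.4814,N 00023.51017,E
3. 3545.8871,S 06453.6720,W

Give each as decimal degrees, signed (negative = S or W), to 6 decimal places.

Point 1:
  φ: split at 2 digits → 84° and 46.64789′; 84 + 46.64789/60 = 84.7774648
  S ⇒ negate
  Longitude: split at 3 digits → 179° and 8.1882′; 179 + 8.1882/60 = 179.1364700
  W → negative
Point 2:
  Lat: split at 2 digits → 49° and 7.4814′; 49 + 7.4814/60 = 49.1246900
  N → positive
  Lon: degrees = first 3 digits = 0, minutes = 23.51017; 0 + 23.51017/60 = 0.3918362
  E ⇒ keep positive
Point 3:
  Latitude: split at 2 digits → 35° and 45.8871′; 35 + 45.8871/60 = 35.7647850
  hemisphere S, so the sign is −
  λ: degrees = first 3 digits = 64, minutes = 53.672; 64 + 53.672/60 = 64.8945333
  W ⇒ negate

1. -84.777465, -179.136470
2. 49.124690, 0.391836
3. -35.764785, -64.894533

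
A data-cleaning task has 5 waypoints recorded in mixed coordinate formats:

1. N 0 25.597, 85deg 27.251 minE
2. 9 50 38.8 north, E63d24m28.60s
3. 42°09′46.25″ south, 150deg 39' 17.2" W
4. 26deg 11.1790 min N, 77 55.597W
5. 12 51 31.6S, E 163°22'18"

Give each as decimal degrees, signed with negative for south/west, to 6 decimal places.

Point 1:
  Latitude: 0 + 25.597/60 = 0.4266167
  N → positive
  Lon: 85 + 27.251/60 = 85.4541833
  E ⇒ keep positive
Point 2:
  Latitude: 50′ + 38.8″ = 50.64667′; 9 + 50.64667/60 = 9.8441111
  N → positive
  Lon: 63 + 24/60 + 28.6/3600 = 63.4079444
  E → positive
Point 3:
  Lat: 9′ + 46.25″ = 9.77083′; 42 + 9.77083/60 = 42.1628472
  hemisphere S, so the sign is −
  Lon: 39′ + 17.2″ = 39.28667′; 150 + 39.28667/60 = 150.6547778
  W ⇒ negate
Point 4:
  Latitude: 11.179′ = 0.186317°; total 26.1863167
  N ⇒ keep positive
  Lon: 77 + 55.597/60 = 77.9266167
  W ⇒ negate
Point 5:
  Lat: 51′ + 31.6″ = 51.52667′; 12 + 51.52667/60 = 12.8587778
  S → negative
  Longitude: 163° + 22/60 + 18/3600 = 163 + 0.366667 + 0.005000 = 163.3716667
  E → positive

1. 0.426617, 85.454183
2. 9.844111, 63.407944
3. -42.162847, -150.654778
4. 26.186317, -77.926617
5. -12.858778, 163.371667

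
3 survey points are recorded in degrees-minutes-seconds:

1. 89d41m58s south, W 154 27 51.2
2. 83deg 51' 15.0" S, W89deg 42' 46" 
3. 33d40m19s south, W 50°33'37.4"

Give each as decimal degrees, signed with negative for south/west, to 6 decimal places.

Point 1:
  Latitude: 41′ + 58″ = 41.96667′; 89 + 41.96667/60 = 89.6994444
  hemisphere S, so the sign is −
  Lon: 154° + 27/60 + 51.2/3600 = 154 + 0.450000 + 0.014222 = 154.4642222
  hemisphere W, so the sign is −
Point 2:
  Latitude: 51′ + 15″ = 51.25000′; 83 + 51.25000/60 = 83.8541667
  S → negative
  Lon: 89 + 42/60 + 46/3600 = 89.7127778
  W ⇒ negate
Point 3:
  Lat: 33° + 40/60 + 19/3600 = 33 + 0.666667 + 0.005278 = 33.6719444
  S → negative
  Longitude: 50° + 33/60 + 37.4/3600 = 50 + 0.550000 + 0.010389 = 50.5603889
  hemisphere W, so the sign is −

1. -89.699444, -154.464222
2. -83.854167, -89.712778
3. -33.671944, -50.560389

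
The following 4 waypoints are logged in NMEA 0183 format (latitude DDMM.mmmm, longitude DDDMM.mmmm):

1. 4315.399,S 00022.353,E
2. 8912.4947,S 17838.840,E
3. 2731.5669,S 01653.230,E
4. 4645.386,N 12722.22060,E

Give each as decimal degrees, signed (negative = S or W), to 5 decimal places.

Point 1:
  φ: degrees = first 2 digits = 43, minutes = 15.399; 43 + 15.399/60 = 43.256650
  S → negative
  Lon: degrees = first 3 digits = 0, minutes = 22.353; 0 + 22.353/60 = 0.372550
  E ⇒ keep positive
Point 2:
  φ: degrees = first 2 digits = 89, minutes = 12.4947; 89 + 12.4947/60 = 89.208245
  hemisphere S, so the sign is −
  Lon: split at 3 digits → 178° and 38.84′; 178 + 38.84/60 = 178.647333
  E → positive
Point 3:
  Latitude: degrees = first 2 digits = 27, minutes = 31.5669; 27 + 31.5669/60 = 27.526115
  S ⇒ negate
  Longitude: split at 3 digits → 016° and 53.23′; 16 + 53.23/60 = 16.887167
  E → positive
Point 4:
  φ: degrees = first 2 digits = 46, minutes = 45.386; 46 + 45.386/60 = 46.756433
  N ⇒ keep positive
  λ: degrees = first 3 digits = 127, minutes = 22.2206; 127 + 22.2206/60 = 127.370343
  E → positive

1. -43.25665, 0.37255
2. -89.20825, 178.64733
3. -27.52612, 16.88717
4. 46.75643, 127.37034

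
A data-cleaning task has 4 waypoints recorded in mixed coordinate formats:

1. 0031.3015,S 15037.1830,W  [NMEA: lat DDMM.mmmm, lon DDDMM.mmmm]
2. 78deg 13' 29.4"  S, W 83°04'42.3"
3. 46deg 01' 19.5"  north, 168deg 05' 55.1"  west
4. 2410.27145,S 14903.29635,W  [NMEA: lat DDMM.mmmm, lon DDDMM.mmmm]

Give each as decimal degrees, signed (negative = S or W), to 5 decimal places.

1. -0.52169, -150.61972
2. -78.22483, -83.07842
3. 46.02208, -168.09864
4. -24.17119, -149.05494

Point 1:
  φ: degrees = first 2 digits = 0, minutes = 31.3015; 0 + 31.3015/60 = 0.521692
  S ⇒ negate
  Lon: split at 3 digits → 150° and 37.183′; 150 + 37.183/60 = 150.619717
  W → negative
Point 2:
  Lat: 78 + 13/60 + 29.4/3600 = 78.224833
  S → negative
  Lon: 83° + 4/60 + 42.3/3600 = 83 + 0.066667 + 0.011750 = 83.078417
  hemisphere W, so the sign is −
Point 3:
  Latitude: 46° + 1/60 + 19.5/3600 = 46 + 0.016667 + 0.005417 = 46.022083
  N ⇒ keep positive
  Lon: 5′ + 55.1″ = 5.91833′; 168 + 5.91833/60 = 168.098639
  W → negative
Point 4:
  φ: split at 2 digits → 24° and 10.27145′; 24 + 10.27145/60 = 24.171191
  S → negative
  λ: degrees = first 3 digits = 149, minutes = 3.29635; 149 + 3.29635/60 = 149.054939
  hemisphere W, so the sign is −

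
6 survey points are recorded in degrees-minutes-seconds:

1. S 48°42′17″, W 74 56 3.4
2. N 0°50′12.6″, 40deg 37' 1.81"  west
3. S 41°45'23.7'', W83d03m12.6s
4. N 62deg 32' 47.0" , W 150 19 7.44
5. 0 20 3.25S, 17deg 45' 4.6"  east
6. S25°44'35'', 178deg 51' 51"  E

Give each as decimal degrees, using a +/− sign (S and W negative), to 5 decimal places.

1. -48.70472, -74.93428
2. 0.83683, -40.61717
3. -41.75658, -83.05350
4. 62.54639, -150.31873
5. -0.33424, 17.75128
6. -25.74306, 178.86417

Point 1:
  Lat: 48 + 42/60 + 17/3600 = 48.704722
  S ⇒ negate
  Longitude: 74 + 56/60 + 3.4/3600 = 74.934278
  W ⇒ negate
Point 2:
  φ: 0° + 50/60 + 12.6/3600 = 0 + 0.833333 + 0.003500 = 0.836833
  N → positive
  λ: 37′ + 1.81″ = 37.03017′; 40 + 37.03017/60 = 40.617169
  hemisphere W, so the sign is −
Point 3:
  Lat: 41 + 45/60 + 23.7/3600 = 41.756583
  hemisphere S, so the sign is −
  Lon: 83 + 3/60 + 12.6/3600 = 83.053500
  W ⇒ negate
Point 4:
  Latitude: 62° + 32/60 + 47/3600 = 62 + 0.533333 + 0.013056 = 62.546389
  N → positive
  Longitude: 150° + 19/60 + 7.44/3600 = 150 + 0.316667 + 0.002067 = 150.318733
  W → negative
Point 5:
  Lat: 20′ + 3.25″ = 20.05417′; 0 + 20.05417/60 = 0.334236
  S → negative
  λ: 17° + 45/60 + 4.6/3600 = 17 + 0.750000 + 0.001278 = 17.751278
  E ⇒ keep positive
Point 6:
  Lat: 25° + 44/60 + 35/3600 = 25 + 0.733333 + 0.009722 = 25.743056
  hemisphere S, so the sign is −
  λ: 51′ + 51″ = 51.85000′; 178 + 51.85000/60 = 178.864167
  E ⇒ keep positive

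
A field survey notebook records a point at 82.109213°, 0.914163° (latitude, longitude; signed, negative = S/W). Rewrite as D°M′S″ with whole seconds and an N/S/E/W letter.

82°06′33″ N, 0°54′51″ E

Latitude: 0.109213° → 6.55278′; 0.55278 × 60 = 33.17″
Lon: whole degrees 0; 54.84978′ → 54′ and 50.99″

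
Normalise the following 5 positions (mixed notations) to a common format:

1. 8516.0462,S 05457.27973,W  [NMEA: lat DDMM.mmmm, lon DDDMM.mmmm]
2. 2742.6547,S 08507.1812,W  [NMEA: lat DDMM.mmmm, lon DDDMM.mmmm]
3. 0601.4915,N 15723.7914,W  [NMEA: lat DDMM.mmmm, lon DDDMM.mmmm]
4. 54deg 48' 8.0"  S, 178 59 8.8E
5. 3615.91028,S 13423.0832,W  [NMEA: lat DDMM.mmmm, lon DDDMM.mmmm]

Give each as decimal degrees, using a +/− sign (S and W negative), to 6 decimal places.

Point 1:
  Lat: split at 2 digits → 85° and 16.0462′; 85 + 16.0462/60 = 85.2674367
  S → negative
  λ: degrees = first 3 digits = 54, minutes = 57.27973; 54 + 57.27973/60 = 54.9546622
  W ⇒ negate
Point 2:
  φ: split at 2 digits → 27° and 42.6547′; 27 + 42.6547/60 = 27.7109117
  hemisphere S, so the sign is −
  Longitude: degrees = first 3 digits = 85, minutes = 7.1812; 85 + 7.1812/60 = 85.1196867
  hemisphere W, so the sign is −
Point 3:
  φ: degrees = first 2 digits = 6, minutes = 1.4915; 6 + 1.4915/60 = 6.0248583
  N ⇒ keep positive
  Lon: split at 3 digits → 157° and 23.7914′; 157 + 23.7914/60 = 157.3965233
  W → negative
Point 4:
  Latitude: 54 + 48/60 + 8/3600 = 54.8022222
  S → negative
  Lon: 178° + 59/60 + 8.8/3600 = 178 + 0.983333 + 0.002444 = 178.9857778
  E ⇒ keep positive
Point 5:
  Lat: split at 2 digits → 36° and 15.91028′; 36 + 15.91028/60 = 36.2651713
  S ⇒ negate
  Lon: degrees = first 3 digits = 134, minutes = 23.0832; 134 + 23.0832/60 = 134.3847200
  hemisphere W, so the sign is −

1. -85.267437, -54.954662
2. -27.710912, -85.119687
3. 6.024858, -157.396523
4. -54.802222, 178.985778
5. -36.265171, -134.384720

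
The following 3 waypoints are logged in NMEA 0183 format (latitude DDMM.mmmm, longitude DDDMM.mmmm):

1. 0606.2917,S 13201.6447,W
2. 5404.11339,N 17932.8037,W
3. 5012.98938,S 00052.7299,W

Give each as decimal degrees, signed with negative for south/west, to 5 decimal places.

Point 1:
  φ: split at 2 digits → 06° and 6.2917′; 6 + 6.2917/60 = 6.104862
  S → negative
  Lon: split at 3 digits → 132° and 1.6447′; 132 + 1.6447/60 = 132.027412
  W → negative
Point 2:
  Lat: split at 2 digits → 54° and 4.11339′; 54 + 4.11339/60 = 54.068557
  N → positive
  λ: split at 3 digits → 179° and 32.8037′; 179 + 32.8037/60 = 179.546728
  W ⇒ negate
Point 3:
  Lat: split at 2 digits → 50° and 12.98938′; 50 + 12.98938/60 = 50.216490
  S ⇒ negate
  λ: degrees = first 3 digits = 0, minutes = 52.7299; 0 + 52.7299/60 = 0.878832
  W ⇒ negate

1. -6.10486, -132.02741
2. 54.06856, -179.54673
3. -50.21649, -0.87883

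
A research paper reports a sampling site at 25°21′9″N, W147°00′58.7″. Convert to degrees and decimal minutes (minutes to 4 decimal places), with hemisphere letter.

25° 21.1500′ N, 147° 0.9783′ W

φ: seconds/60 = 0.15000; minutes = 21 + 0.15000 = 21.150000
Lon: 0 + 58.7/60 = 0.978333′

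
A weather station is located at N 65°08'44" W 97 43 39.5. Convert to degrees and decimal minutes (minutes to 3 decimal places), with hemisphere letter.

Latitude: 8 + 44/60 = 8.73333′
Lon: seconds/60 = 0.65833; minutes = 43 + 0.65833 = 43.65833

65° 8.733′ N, 97° 43.658′ W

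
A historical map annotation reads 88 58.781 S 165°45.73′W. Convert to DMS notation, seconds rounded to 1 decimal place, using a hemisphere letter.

Lat: fractional minutes 0.78100 × 60 = 46.860″
Longitude: 45.73000′ → 45′ and 0.73000 × 60 = 43.800″

88°58′46.9″ S, 165°45′43.8″ W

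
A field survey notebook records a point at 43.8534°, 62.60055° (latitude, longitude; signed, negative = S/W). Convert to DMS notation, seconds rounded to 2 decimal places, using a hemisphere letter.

43°51′12.24″ N, 62°36′1.98″ E

Lat: 0.853400° → 51.20400′; 0.20400 × 60 = 12.2400″
λ: whole degrees 62; 36.03300′ → 36′ and 1.9800″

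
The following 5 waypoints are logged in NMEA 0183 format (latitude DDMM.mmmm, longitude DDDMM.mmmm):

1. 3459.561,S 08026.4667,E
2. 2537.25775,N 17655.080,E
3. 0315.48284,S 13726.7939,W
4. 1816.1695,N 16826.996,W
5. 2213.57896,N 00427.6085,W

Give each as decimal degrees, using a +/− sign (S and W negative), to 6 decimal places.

1. -34.992683, 80.441112
2. 25.620963, 176.918000
3. -3.258047, -137.446565
4. 18.269492, -168.449933
5. 22.226316, -4.460142

Point 1:
  φ: degrees = first 2 digits = 34, minutes = 59.561; 34 + 59.561/60 = 34.9926833
  S ⇒ negate
  Longitude: split at 3 digits → 080° and 26.4667′; 80 + 26.4667/60 = 80.4411117
  E ⇒ keep positive
Point 2:
  φ: split at 2 digits → 25° and 37.25775′; 25 + 37.25775/60 = 25.6209625
  N → positive
  Longitude: split at 3 digits → 176° and 55.08′; 176 + 55.08/60 = 176.9180000
  E ⇒ keep positive
Point 3:
  Latitude: degrees = first 2 digits = 3, minutes = 15.48284; 3 + 15.48284/60 = 3.2580473
  hemisphere S, so the sign is −
  Lon: split at 3 digits → 137° and 26.7939′; 137 + 26.7939/60 = 137.4465650
  W → negative
Point 4:
  Lat: degrees = first 2 digits = 18, minutes = 16.1695; 18 + 16.1695/60 = 18.2694917
  N → positive
  Lon: degrees = first 3 digits = 168, minutes = 26.996; 168 + 26.996/60 = 168.4499333
  hemisphere W, so the sign is −
Point 5:
  Lat: degrees = first 2 digits = 22, minutes = 13.57896; 22 + 13.57896/60 = 22.2263160
  N ⇒ keep positive
  λ: split at 3 digits → 004° and 27.6085′; 4 + 27.6085/60 = 4.4601417
  W ⇒ negate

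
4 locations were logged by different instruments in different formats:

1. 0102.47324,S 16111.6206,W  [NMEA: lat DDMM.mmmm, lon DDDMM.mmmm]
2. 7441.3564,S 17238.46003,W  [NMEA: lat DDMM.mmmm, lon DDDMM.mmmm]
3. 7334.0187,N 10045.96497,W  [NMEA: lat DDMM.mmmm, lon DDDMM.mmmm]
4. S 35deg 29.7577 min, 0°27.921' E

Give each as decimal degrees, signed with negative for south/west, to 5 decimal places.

Point 1:
  Latitude: degrees = first 2 digits = 1, minutes = 2.47324; 1 + 2.47324/60 = 1.041221
  S ⇒ negate
  Longitude: split at 3 digits → 161° and 11.6206′; 161 + 11.6206/60 = 161.193677
  hemisphere W, so the sign is −
Point 2:
  φ: split at 2 digits → 74° and 41.3564′; 74 + 41.3564/60 = 74.689273
  S → negative
  Lon: degrees = first 3 digits = 172, minutes = 38.46003; 172 + 38.46003/60 = 172.641001
  hemisphere W, so the sign is −
Point 3:
  φ: degrees = first 2 digits = 73, minutes = 34.0187; 73 + 34.0187/60 = 73.566978
  N → positive
  Longitude: degrees = first 3 digits = 100, minutes = 45.96497; 100 + 45.96497/60 = 100.766083
  W ⇒ negate
Point 4:
  φ: 29.7577′ = 0.495962°; total 35.495962
  S → negative
  Lon: 27.921′ = 0.465350°; total 0.465350
  E → positive

1. -1.04122, -161.19368
2. -74.68927, -172.64100
3. 73.56698, -100.76608
4. -35.49596, 0.46535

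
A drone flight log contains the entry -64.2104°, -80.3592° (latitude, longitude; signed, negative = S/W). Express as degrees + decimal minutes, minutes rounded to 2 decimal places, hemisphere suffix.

Latitude is negative → S; |value| = 64.210400
Lat: minutes = (64.210400 − 64) × 60 = 12.6240
Longitude is negative → W; |value| = 80.359200
Longitude: fractional part 0.359200 → 21.5520 minutes

64° 12.62′ S, 80° 21.55′ W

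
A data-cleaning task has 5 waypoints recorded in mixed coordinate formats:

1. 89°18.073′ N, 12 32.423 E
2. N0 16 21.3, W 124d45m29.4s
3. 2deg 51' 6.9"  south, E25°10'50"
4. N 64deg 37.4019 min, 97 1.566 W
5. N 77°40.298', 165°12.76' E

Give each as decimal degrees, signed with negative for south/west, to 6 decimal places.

Point 1:
  Latitude: 89 + 18.073/60 = 89.3012167
  N ⇒ keep positive
  Lon: 12 + 32.423/60 = 12.5403833
  E ⇒ keep positive
Point 2:
  Lat: 0 + 16/60 + 21.3/3600 = 0.2725833
  N ⇒ keep positive
  Longitude: 124° + 45/60 + 29.4/3600 = 124 + 0.750000 + 0.008167 = 124.7581667
  hemisphere W, so the sign is −
Point 3:
  Latitude: 2° + 51/60 + 6.9/3600 = 2 + 0.850000 + 0.001917 = 2.8519167
  S → negative
  λ: 10′ + 50″ = 10.83333′; 25 + 10.83333/60 = 25.1805556
  E ⇒ keep positive
Point 4:
  Lat: 64 + 37.4019/60 = 64.6233650
  N → positive
  Longitude: 97 + 1.566/60 = 97.0261000
  W ⇒ negate
Point 5:
  Latitude: 40.298′ = 0.671633°; total 77.6716333
  N → positive
  Lon: 12.76′ = 0.212667°; total 165.2126667
  E ⇒ keep positive

1. 89.301217, 12.540383
2. 0.272583, -124.758167
3. -2.851917, 25.180556
4. 64.623365, -97.026100
5. 77.671633, 165.212667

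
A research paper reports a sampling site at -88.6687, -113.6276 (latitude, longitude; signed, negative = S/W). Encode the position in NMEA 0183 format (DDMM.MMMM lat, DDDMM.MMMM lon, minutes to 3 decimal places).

8840.122,S / 11337.656,W

Latitude is negative → S; |value| = 88.668700
Lat: minutes = (88.668700 − 88) × 60 = 40.12200
Longitude is negative → W; |value| = 113.627600
Lon: fractional part 0.627600 → 37.65600 minutes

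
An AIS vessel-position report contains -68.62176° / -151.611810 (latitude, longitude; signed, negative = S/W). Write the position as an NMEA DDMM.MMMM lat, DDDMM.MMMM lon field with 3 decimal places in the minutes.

6837.306,S / 15136.709,W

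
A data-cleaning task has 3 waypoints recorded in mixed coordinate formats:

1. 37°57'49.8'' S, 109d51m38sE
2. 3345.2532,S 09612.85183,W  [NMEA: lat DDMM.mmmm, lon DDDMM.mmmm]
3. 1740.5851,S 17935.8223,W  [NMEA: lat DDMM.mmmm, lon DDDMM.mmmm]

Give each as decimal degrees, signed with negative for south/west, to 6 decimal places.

1. -37.963833, 109.860556
2. -33.754220, -96.214197
3. -17.676418, -179.597038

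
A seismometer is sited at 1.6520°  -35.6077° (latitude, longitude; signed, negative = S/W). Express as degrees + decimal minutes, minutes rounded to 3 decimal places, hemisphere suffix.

1° 39.120′ N, 35° 36.462′ W

Lat: fractional part 0.652000 → 39.12000 minutes
Longitude is negative → W; |value| = 35.607700
λ: minutes = (35.607700 − 35) × 60 = 36.46200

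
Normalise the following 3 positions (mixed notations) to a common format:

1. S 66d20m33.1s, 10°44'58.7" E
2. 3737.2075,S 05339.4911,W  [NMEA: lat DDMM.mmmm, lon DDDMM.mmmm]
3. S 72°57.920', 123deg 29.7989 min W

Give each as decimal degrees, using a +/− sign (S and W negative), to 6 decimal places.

Point 1:
  φ: 66 + 20/60 + 33.1/3600 = 66.3425278
  S → negative
  λ: 10° + 44/60 + 58.7/3600 = 10 + 0.733333 + 0.016306 = 10.7496389
  E → positive
Point 2:
  φ: degrees = first 2 digits = 37, minutes = 37.2075; 37 + 37.2075/60 = 37.6201250
  S ⇒ negate
  Lon: degrees = first 3 digits = 53, minutes = 39.4911; 53 + 39.4911/60 = 53.6581850
  hemisphere W, so the sign is −
Point 3:
  Latitude: 72 + 57.92/60 = 72.9653333
  hemisphere S, so the sign is −
  Lon: 123 + 29.7989/60 = 123.4966483
  W ⇒ negate

1. -66.342528, 10.749639
2. -37.620125, -53.658185
3. -72.965333, -123.496648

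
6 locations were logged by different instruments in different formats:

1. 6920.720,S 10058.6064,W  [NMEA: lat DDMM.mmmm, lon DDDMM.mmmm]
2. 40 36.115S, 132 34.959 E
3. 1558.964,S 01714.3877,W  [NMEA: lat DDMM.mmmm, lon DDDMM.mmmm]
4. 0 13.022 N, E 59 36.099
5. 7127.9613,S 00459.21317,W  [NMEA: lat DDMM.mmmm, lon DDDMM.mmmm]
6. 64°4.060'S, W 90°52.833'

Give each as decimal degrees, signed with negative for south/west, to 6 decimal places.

1. -69.345333, -100.976773
2. -40.601917, 132.582650
3. -15.982733, -17.239795
4. 0.217033, 59.601650
5. -71.466022, -4.986886
6. -64.067667, -90.880550

Point 1:
  φ: split at 2 digits → 69° and 20.72′; 69 + 20.72/60 = 69.3453333
  S → negative
  Lon: split at 3 digits → 100° and 58.6064′; 100 + 58.6064/60 = 100.9767733
  W ⇒ negate
Point 2:
  Lat: 40 + 36.115/60 = 40.6019167
  hemisphere S, so the sign is −
  Lon: 34.959′ = 0.582650°; total 132.5826500
  E → positive
Point 3:
  φ: split at 2 digits → 15° and 58.964′; 15 + 58.964/60 = 15.9827333
  S ⇒ negate
  Longitude: degrees = first 3 digits = 17, minutes = 14.3877; 17 + 14.3877/60 = 17.2397950
  W → negative
Point 4:
  Lat: 0 + 13.022/60 = 0.2170333
  N ⇒ keep positive
  Longitude: 59 + 36.099/60 = 59.6016500
  E → positive
Point 5:
  Latitude: split at 2 digits → 71° and 27.9613′; 71 + 27.9613/60 = 71.4660217
  hemisphere S, so the sign is −
  Longitude: degrees = first 3 digits = 4, minutes = 59.21317; 4 + 59.21317/60 = 4.9868862
  W → negative
Point 6:
  φ: 4.06′ = 0.067667°; total 64.0676667
  S ⇒ negate
  λ: 90 + 52.833/60 = 90.8805500
  W → negative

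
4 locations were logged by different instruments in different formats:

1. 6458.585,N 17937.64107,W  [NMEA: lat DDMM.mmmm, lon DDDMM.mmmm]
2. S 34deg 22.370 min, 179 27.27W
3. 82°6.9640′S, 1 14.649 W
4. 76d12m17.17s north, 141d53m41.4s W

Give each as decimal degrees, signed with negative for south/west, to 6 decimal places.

1. 64.976417, -179.627351
2. -34.372833, -179.454500
3. -82.116067, -1.244150
4. 76.204769, -141.894833

Point 1:
  φ: degrees = first 2 digits = 64, minutes = 58.585; 64 + 58.585/60 = 64.9764167
  N → positive
  λ: degrees = first 3 digits = 179, minutes = 37.64107; 179 + 37.64107/60 = 179.6273512
  hemisphere W, so the sign is −
Point 2:
  φ: 34 + 22.37/60 = 34.3728333
  hemisphere S, so the sign is −
  Longitude: 179 + 27.27/60 = 179.4545000
  hemisphere W, so the sign is −
Point 3:
  Lat: 6.964′ = 0.116067°; total 82.1160667
  S → negative
  Lon: 1 + 14.649/60 = 1.2441500
  hemisphere W, so the sign is −
Point 4:
  φ: 76° + 12/60 + 17.17/3600 = 76 + 0.200000 + 0.004769 = 76.2047694
  N → positive
  Lon: 53′ + 41.4″ = 53.69000′; 141 + 53.69000/60 = 141.8948333
  W → negative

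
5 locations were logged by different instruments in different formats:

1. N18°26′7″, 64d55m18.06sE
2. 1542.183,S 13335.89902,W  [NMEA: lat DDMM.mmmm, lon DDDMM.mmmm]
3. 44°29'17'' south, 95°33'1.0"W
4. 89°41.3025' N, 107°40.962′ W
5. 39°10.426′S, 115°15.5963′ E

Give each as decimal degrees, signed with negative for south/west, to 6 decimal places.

Point 1:
  Latitude: 18° + 26/60 + 7/3600 = 18 + 0.433333 + 0.001944 = 18.4352778
  N → positive
  λ: 55′ + 18.06″ = 55.30100′; 64 + 55.30100/60 = 64.9216833
  E → positive
Point 2:
  Latitude: degrees = first 2 digits = 15, minutes = 42.183; 15 + 42.183/60 = 15.7030500
  S ⇒ negate
  Longitude: degrees = first 3 digits = 133, minutes = 35.89902; 133 + 35.89902/60 = 133.5983170
  W ⇒ negate
Point 3:
  Latitude: 44 + 29/60 + 17/3600 = 44.4880556
  S → negative
  λ: 95° + 33/60 + 1/3600 = 95 + 0.550000 + 0.000278 = 95.5502778
  W → negative
Point 4:
  Lat: 41.3025′ = 0.688375°; total 89.6883750
  N → positive
  Longitude: 107 + 40.962/60 = 107.6827000
  hemisphere W, so the sign is −
Point 5:
  Lat: 10.426′ = 0.173767°; total 39.1737667
  S ⇒ negate
  λ: 15.5963′ = 0.259938°; total 115.2599383
  E ⇒ keep positive

1. 18.435278, 64.921683
2. -15.703050, -133.598317
3. -44.488056, -95.550278
4. 89.688375, -107.682700
5. -39.173767, 115.259938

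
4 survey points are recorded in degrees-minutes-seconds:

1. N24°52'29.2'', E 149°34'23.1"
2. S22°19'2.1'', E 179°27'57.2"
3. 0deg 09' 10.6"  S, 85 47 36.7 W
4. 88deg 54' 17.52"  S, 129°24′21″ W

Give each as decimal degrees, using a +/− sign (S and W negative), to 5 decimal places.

1. 24.87478, 149.57308
2. -22.31725, 179.46589
3. -0.15294, -85.79353
4. -88.90487, -129.40583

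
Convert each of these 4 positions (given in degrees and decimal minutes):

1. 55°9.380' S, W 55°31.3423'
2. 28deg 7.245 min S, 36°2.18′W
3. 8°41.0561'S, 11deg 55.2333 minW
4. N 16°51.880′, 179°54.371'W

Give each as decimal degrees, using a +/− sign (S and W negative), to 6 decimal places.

1. -55.156333, -55.522372
2. -28.120750, -36.036333
3. -8.684268, -11.920555
4. 16.864667, -179.906183

Point 1:
  Lat: 55 + 9.38/60 = 55.1563333
  S → negative
  λ: 55 + 31.3423/60 = 55.5223717
  hemisphere W, so the sign is −
Point 2:
  Latitude: 7.245′ = 0.120750°; total 28.1207500
  S ⇒ negate
  λ: 2.18′ = 0.036333°; total 36.0363333
  W → negative
Point 3:
  Latitude: 41.0561′ = 0.684268°; total 8.6842683
  S ⇒ negate
  λ: 55.2333′ = 0.920555°; total 11.9205550
  W ⇒ negate
Point 4:
  Latitude: 51.88′ = 0.864667°; total 16.8646667
  N ⇒ keep positive
  Longitude: 54.371′ = 0.906183°; total 179.9061833
  hemisphere W, so the sign is −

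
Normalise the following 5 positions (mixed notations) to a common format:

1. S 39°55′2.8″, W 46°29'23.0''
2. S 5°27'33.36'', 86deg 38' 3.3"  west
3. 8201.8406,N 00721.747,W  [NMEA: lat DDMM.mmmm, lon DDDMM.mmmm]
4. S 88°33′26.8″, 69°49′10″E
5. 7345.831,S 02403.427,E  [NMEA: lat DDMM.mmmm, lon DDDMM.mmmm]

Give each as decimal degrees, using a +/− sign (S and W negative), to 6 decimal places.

1. -39.917444, -46.489722
2. -5.459267, -86.634250
3. 82.030677, -7.362450
4. -88.557444, 69.819444
5. -73.763850, 24.057117

Point 1:
  Lat: 39 + 55/60 + 2.8/3600 = 39.9174444
  S ⇒ negate
  Lon: 29′ + 23″ = 29.38333′; 46 + 29.38333/60 = 46.4897222
  W → negative
Point 2:
  Latitude: 5° + 27/60 + 33.36/3600 = 5 + 0.450000 + 0.009267 = 5.4592667
  hemisphere S, so the sign is −
  Lon: 38′ + 3.3″ = 38.05500′; 86 + 38.05500/60 = 86.6342500
  W ⇒ negate
Point 3:
  φ: degrees = first 2 digits = 82, minutes = 1.8406; 82 + 1.8406/60 = 82.0306767
  N ⇒ keep positive
  λ: split at 3 digits → 007° and 21.747′; 7 + 21.747/60 = 7.3624500
  hemisphere W, so the sign is −
Point 4:
  Lat: 88° + 33/60 + 26.8/3600 = 88 + 0.550000 + 0.007444 = 88.5574444
  S → negative
  Lon: 69 + 49/60 + 10/3600 = 69.8194444
  E → positive
Point 5:
  Latitude: degrees = first 2 digits = 73, minutes = 45.831; 73 + 45.831/60 = 73.7638500
  S → negative
  Longitude: split at 3 digits → 024° and 3.427′; 24 + 3.427/60 = 24.0571167
  E → positive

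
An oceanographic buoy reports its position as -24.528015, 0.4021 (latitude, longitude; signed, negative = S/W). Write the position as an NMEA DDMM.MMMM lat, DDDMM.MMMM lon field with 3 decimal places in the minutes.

Latitude is negative → S; |value| = 24.528015
Latitude: minutes = (24.528015 − 24) × 60 = 31.68090
Longitude: 0° + 0.402100 × 60 = 0° 24.12600′

2431.681,S / 00024.126,E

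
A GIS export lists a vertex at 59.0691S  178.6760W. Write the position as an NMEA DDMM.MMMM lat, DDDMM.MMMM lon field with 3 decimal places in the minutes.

Lat: minutes = (59.069100 − 59) × 60 = 4.14600
Longitude: minutes = (178.676000 − 178) × 60 = 40.56000

5904.146,S / 17840.560,W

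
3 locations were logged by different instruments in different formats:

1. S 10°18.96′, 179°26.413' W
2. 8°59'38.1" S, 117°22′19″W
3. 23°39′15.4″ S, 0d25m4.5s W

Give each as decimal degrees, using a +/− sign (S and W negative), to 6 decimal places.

1. -10.316000, -179.440217
2. -8.993917, -117.371944
3. -23.654278, -0.417917

Point 1:
  Latitude: 10 + 18.96/60 = 10.3160000
  hemisphere S, so the sign is −
  λ: 179 + 26.413/60 = 179.4402167
  hemisphere W, so the sign is −
Point 2:
  Lat: 59′ + 38.1″ = 59.63500′; 8 + 59.63500/60 = 8.9939167
  S ⇒ negate
  Longitude: 117 + 22/60 + 19/3600 = 117.3719444
  W ⇒ negate
Point 3:
  Latitude: 23 + 39/60 + 15.4/3600 = 23.6542778
  S → negative
  Lon: 0° + 25/60 + 4.5/3600 = 0 + 0.416667 + 0.001250 = 0.4179167
  W ⇒ negate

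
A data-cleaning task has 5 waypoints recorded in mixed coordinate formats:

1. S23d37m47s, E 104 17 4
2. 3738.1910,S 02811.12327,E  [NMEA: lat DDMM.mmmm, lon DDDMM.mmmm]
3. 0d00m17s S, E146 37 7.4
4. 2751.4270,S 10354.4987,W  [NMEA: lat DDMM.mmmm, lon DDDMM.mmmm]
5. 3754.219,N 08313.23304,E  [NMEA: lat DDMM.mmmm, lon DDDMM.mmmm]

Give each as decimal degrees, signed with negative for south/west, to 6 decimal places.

1. -23.629722, 104.284444
2. -37.636517, 28.185388
3. -0.004722, 146.618722
4. -27.857117, -103.908312
5. 37.903650, 83.220551

Point 1:
  φ: 23 + 37/60 + 47/3600 = 23.6297222
  hemisphere S, so the sign is −
  λ: 104° + 17/60 + 4/3600 = 104 + 0.283333 + 0.001111 = 104.2844444
  E → positive
Point 2:
  φ: split at 2 digits → 37° and 38.191′; 37 + 38.191/60 = 37.6365167
  hemisphere S, so the sign is −
  λ: degrees = first 3 digits = 28, minutes = 11.12327; 28 + 11.12327/60 = 28.1853878
  E ⇒ keep positive
Point 3:
  Latitude: 0′ + 17″ = 0.28333′; 0 + 0.28333/60 = 0.0047222
  S → negative
  λ: 146° + 37/60 + 7.4/3600 = 146 + 0.616667 + 0.002056 = 146.6187222
  E ⇒ keep positive
Point 4:
  φ: split at 2 digits → 27° and 51.427′; 27 + 51.427/60 = 27.8571167
  hemisphere S, so the sign is −
  Lon: degrees = first 3 digits = 103, minutes = 54.4987; 103 + 54.4987/60 = 103.9083117
  hemisphere W, so the sign is −
Point 5:
  Latitude: degrees = first 2 digits = 37, minutes = 54.219; 37 + 54.219/60 = 37.9036500
  N ⇒ keep positive
  Lon: split at 3 digits → 083° and 13.23304′; 83 + 13.23304/60 = 83.2205507
  E ⇒ keep positive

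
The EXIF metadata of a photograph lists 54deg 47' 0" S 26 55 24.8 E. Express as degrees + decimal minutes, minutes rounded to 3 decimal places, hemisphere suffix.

54° 47.000′ S, 26° 55.413′ E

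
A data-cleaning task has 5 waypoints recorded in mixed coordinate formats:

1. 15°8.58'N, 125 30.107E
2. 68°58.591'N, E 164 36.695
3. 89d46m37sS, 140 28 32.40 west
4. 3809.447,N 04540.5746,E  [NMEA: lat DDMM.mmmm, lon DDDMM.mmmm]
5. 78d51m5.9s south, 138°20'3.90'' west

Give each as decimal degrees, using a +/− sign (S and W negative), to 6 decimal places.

1. 15.143000, 125.501783
2. 68.976517, 164.611583
3. -89.776944, -140.475667
4. 38.157450, 45.676243
5. -78.851639, -138.334417

Point 1:
  φ: 15 + 8.58/60 = 15.1430000
  N → positive
  Longitude: 30.107′ = 0.501783°; total 125.5017833
  E → positive
Point 2:
  φ: 68 + 58.591/60 = 68.9765167
  N → positive
  λ: 164 + 36.695/60 = 164.6115833
  E → positive
Point 3:
  φ: 89° + 46/60 + 37/3600 = 89 + 0.766667 + 0.010278 = 89.7769444
  S → negative
  Longitude: 28′ + 32.4″ = 28.54000′; 140 + 28.54000/60 = 140.4756667
  W → negative
Point 4:
  Latitude: degrees = first 2 digits = 38, minutes = 9.447; 38 + 9.447/60 = 38.1574500
  N → positive
  λ: split at 3 digits → 045° and 40.5746′; 45 + 40.5746/60 = 45.6762433
  E ⇒ keep positive
Point 5:
  φ: 51′ + 5.9″ = 51.09833′; 78 + 51.09833/60 = 78.8516389
  S ⇒ negate
  Longitude: 20′ + 3.9″ = 20.06500′; 138 + 20.06500/60 = 138.3344167
  W ⇒ negate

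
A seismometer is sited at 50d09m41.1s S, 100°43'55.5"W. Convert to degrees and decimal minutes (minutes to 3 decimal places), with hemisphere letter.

Latitude: 9 + 41.1/60 = 9.68500′
λ: 43 + 55.5/60 = 43.92500′

50° 9.685′ S, 100° 43.925′ W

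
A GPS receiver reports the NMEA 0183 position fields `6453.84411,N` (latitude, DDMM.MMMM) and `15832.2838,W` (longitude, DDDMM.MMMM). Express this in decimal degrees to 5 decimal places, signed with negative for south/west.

64.89740, -158.53806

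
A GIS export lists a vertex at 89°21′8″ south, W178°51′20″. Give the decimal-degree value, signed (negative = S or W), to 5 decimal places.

-89.35222, -178.85556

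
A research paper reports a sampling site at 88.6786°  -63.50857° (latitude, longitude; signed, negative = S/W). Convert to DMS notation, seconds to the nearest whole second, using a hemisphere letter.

Latitude: 0.678600 × 60 = 40.71600′ → 40′, remainder × 60 = 42.96″
Longitude is negative → W; |value| = 63.508570
Lon: 0.508570 × 60 = 30.51420′ → 30′, remainder × 60 = 30.85″

88°40′43″ N, 63°30′31″ W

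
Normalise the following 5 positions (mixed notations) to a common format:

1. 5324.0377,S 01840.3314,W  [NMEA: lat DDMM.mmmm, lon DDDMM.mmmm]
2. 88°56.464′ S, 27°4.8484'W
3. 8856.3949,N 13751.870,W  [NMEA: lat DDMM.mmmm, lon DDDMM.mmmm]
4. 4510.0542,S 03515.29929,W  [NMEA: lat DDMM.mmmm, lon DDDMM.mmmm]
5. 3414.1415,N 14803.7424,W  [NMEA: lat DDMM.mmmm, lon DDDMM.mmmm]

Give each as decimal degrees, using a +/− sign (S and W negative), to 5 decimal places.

Point 1:
  Lat: degrees = first 2 digits = 53, minutes = 24.0377; 53 + 24.0377/60 = 53.400628
  S → negative
  Lon: degrees = first 3 digits = 18, minutes = 40.3314; 18 + 40.3314/60 = 18.672190
  W ⇒ negate
Point 2:
  Latitude: 88 + 56.464/60 = 88.941067
  S ⇒ negate
  Longitude: 4.8484′ = 0.080807°; total 27.080807
  W → negative
Point 3:
  Lat: degrees = first 2 digits = 88, minutes = 56.3949; 88 + 56.3949/60 = 88.939915
  N ⇒ keep positive
  λ: degrees = first 3 digits = 137, minutes = 51.87; 137 + 51.87/60 = 137.864500
  hemisphere W, so the sign is −
Point 4:
  Latitude: split at 2 digits → 45° and 10.0542′; 45 + 10.0542/60 = 45.167570
  S → negative
  λ: split at 3 digits → 035° and 15.29929′; 35 + 15.29929/60 = 35.254988
  W → negative
Point 5:
  Latitude: degrees = first 2 digits = 34, minutes = 14.1415; 34 + 14.1415/60 = 34.235692
  N ⇒ keep positive
  Lon: split at 3 digits → 148° and 3.7424′; 148 + 3.7424/60 = 148.062373
  W ⇒ negate

1. -53.40063, -18.67219
2. -88.94107, -27.08081
3. 88.93992, -137.86450
4. -45.16757, -35.25499
5. 34.23569, -148.06237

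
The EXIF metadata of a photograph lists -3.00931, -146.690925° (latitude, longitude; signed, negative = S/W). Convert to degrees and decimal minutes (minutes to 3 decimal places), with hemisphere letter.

Latitude is negative → S; |value| = 3.009310
Lat: minutes = (3.009310 − 3) × 60 = 0.55860
Longitude is negative → W; |value| = 146.690925
Longitude: 146° + 0.690925 × 60 = 146° 41.45550′

3° 0.559′ S, 146° 41.456′ W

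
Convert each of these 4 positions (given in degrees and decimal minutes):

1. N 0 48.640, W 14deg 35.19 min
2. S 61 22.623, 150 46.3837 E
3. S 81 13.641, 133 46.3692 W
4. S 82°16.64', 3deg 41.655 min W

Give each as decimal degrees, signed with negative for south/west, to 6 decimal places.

Point 1:
  Latitude: 0 + 48.64/60 = 0.8106667
  N → positive
  λ: 14 + 35.19/60 = 14.5865000
  W ⇒ negate
Point 2:
  Lat: 61 + 22.623/60 = 61.3770500
  hemisphere S, so the sign is −
  Longitude: 46.3837′ = 0.773062°; total 150.7730617
  E → positive
Point 3:
  Latitude: 81 + 13.641/60 = 81.2273500
  S → negative
  Lon: 133 + 46.3692/60 = 133.7728200
  hemisphere W, so the sign is −
Point 4:
  Lat: 82 + 16.64/60 = 82.2773333
  hemisphere S, so the sign is −
  Longitude: 41.655′ = 0.694250°; total 3.6942500
  W → negative

1. 0.810667, -14.586500
2. -61.377050, 150.773062
3. -81.227350, -133.772820
4. -82.277333, -3.694250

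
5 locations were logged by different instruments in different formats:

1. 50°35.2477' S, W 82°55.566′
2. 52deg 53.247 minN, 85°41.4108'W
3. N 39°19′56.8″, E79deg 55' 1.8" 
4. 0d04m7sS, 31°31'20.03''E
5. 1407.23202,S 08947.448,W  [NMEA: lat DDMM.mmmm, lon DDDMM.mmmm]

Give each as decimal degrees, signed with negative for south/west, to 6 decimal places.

Point 1:
  Latitude: 50 + 35.2477/60 = 50.5874617
  hemisphere S, so the sign is −
  Longitude: 55.566′ = 0.926100°; total 82.9261000
  hemisphere W, so the sign is −
Point 2:
  Lat: 53.247′ = 0.887450°; total 52.8874500
  N ⇒ keep positive
  Longitude: 41.4108′ = 0.690180°; total 85.6901800
  W → negative
Point 3:
  φ: 39° + 19/60 + 56.8/3600 = 39 + 0.316667 + 0.015778 = 39.3324444
  N ⇒ keep positive
  λ: 79 + 55/60 + 1.8/3600 = 79.9171667
  E → positive
Point 4:
  Lat: 4′ + 7″ = 4.11667′; 0 + 4.11667/60 = 0.0686111
  S ⇒ negate
  Lon: 31° + 31/60 + 20.03/3600 = 31 + 0.516667 + 0.005564 = 31.5222306
  E → positive
Point 5:
  Latitude: degrees = first 2 digits = 14, minutes = 7.23202; 14 + 7.23202/60 = 14.1205337
  S ⇒ negate
  Longitude: split at 3 digits → 089° and 47.448′; 89 + 47.448/60 = 89.7908000
  hemisphere W, so the sign is −

1. -50.587462, -82.926100
2. 52.887450, -85.690180
3. 39.332444, 79.917167
4. -0.068611, 31.522231
5. -14.120534, -89.790800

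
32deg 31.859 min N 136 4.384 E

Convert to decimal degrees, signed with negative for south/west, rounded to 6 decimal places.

32.530983, 136.073067

Lat: 32 + 31.859/60 = 32.5309833
N → positive
λ: 4.384′ = 0.073067°; total 136.0730667
E → positive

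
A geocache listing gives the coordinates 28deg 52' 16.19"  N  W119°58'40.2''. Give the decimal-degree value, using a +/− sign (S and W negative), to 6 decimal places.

φ: 28 + 52/60 + 16.19/3600 = 28.8711639
N ⇒ keep positive
Longitude: 119° + 58/60 + 40.2/3600 = 119 + 0.966667 + 0.011167 = 119.9778333
W → negative

28.871164, -119.977833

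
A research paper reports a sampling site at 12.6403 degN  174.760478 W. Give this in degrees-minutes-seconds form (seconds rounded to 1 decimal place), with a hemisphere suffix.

Latitude: 0.640300° → 38.41800′; 0.41800 × 60 = 25.080″
λ: whole degrees 174; 45.62868′ → 45′ and 37.721″

12°38′25.1″ N, 174°45′37.7″ W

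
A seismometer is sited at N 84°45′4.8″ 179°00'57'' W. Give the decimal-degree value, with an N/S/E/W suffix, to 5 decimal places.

84.75133° N, 179.01583° W

Latitude: 45′ + 4.8″ = 45.08000′; 84 + 45.08000/60 = 84.751333
λ: 179 + 0/60 + 57/3600 = 179.015833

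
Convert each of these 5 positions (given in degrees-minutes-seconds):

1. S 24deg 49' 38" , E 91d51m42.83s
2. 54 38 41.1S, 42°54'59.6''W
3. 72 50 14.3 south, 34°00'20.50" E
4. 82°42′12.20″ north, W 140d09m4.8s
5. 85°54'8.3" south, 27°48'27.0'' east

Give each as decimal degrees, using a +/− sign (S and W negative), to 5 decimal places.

1. -24.82722, 91.86190
2. -54.64475, -42.91656
3. -72.83731, 34.00569
4. 82.70339, -140.15133
5. -85.90231, 27.80750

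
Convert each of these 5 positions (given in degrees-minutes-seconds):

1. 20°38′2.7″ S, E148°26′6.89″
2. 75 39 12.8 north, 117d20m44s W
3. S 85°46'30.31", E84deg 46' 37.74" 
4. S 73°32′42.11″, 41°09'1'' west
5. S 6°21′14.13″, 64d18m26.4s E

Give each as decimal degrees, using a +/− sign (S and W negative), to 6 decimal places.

1. -20.634083, 148.435247
2. 75.653556, -117.345556
3. -85.775086, 84.777150
4. -73.545031, -41.150278
5. -6.353925, 64.307333

Point 1:
  Lat: 20° + 38/60 + 2.7/3600 = 20 + 0.633333 + 0.000750 = 20.6340833
  S ⇒ negate
  Lon: 26′ + 6.89″ = 26.11483′; 148 + 26.11483/60 = 148.4352472
  E ⇒ keep positive
Point 2:
  φ: 75° + 39/60 + 12.8/3600 = 75 + 0.650000 + 0.003556 = 75.6535556
  N ⇒ keep positive
  λ: 20′ + 44″ = 20.73333′; 117 + 20.73333/60 = 117.3455556
  W → negative
Point 3:
  Latitude: 85 + 46/60 + 30.31/3600 = 85.7750861
  hemisphere S, so the sign is −
  Longitude: 84 + 46/60 + 37.74/3600 = 84.7771500
  E → positive
Point 4:
  Latitude: 73 + 32/60 + 42.11/3600 = 73.5450306
  S → negative
  Longitude: 9′ + 1″ = 9.01667′; 41 + 9.01667/60 = 41.1502778
  W → negative
Point 5:
  φ: 6° + 21/60 + 14.13/3600 = 6 + 0.350000 + 0.003925 = 6.3539250
  hemisphere S, so the sign is −
  Longitude: 18′ + 26.4″ = 18.44000′; 64 + 18.44000/60 = 64.3073333
  E ⇒ keep positive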